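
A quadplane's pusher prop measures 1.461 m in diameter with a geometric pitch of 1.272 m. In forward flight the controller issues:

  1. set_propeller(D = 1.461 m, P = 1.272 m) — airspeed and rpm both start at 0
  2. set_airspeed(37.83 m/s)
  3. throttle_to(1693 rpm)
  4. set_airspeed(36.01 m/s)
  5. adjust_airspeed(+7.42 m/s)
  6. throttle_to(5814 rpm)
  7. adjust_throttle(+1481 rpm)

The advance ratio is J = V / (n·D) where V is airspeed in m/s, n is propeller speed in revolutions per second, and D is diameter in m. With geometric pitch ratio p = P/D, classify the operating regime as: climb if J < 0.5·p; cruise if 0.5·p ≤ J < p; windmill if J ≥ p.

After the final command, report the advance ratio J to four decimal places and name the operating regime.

set_propeller: D = 1.461 m, P = 1.272 m (p = P/D = 0.870637); state ← (V=0, rpm=0)
set_airspeed(37.83): V ← 37.83 m/s
throttle_to(1693): rpm ← 1693
set_airspeed(36.01): V ← 36.01 m/s
adjust_airspeed(+7.42): V ← 36.01 +7.42 = 43.43 m/s
throttle_to(5814): rpm ← 5814
adjust_throttle(+1481): rpm ← 5814 +1481 = 7295
final state: V = 43.43 m/s, rpm = 7295 → n = rpm/60 = 121.583333 rev/s
J = V / (n·D) = 43.43 / (121.583333 × 1.461) = 0.244493
regime bands: climb J<0.4353 | cruise [0.4353, 0.8706) | windmill J≥0.8706
J = 0.2445 → climb

J = 0.2445, regime = climb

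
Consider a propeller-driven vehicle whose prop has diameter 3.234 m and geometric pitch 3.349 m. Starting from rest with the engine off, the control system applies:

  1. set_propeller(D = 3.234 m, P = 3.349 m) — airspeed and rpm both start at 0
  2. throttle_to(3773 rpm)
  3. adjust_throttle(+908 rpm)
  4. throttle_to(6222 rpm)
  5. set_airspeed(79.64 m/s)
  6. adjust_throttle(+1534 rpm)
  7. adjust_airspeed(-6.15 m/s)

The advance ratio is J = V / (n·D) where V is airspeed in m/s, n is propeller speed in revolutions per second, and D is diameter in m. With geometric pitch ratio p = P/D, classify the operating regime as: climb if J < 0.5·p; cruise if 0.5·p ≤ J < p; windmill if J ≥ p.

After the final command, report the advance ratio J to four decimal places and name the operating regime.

set_propeller: D = 3.234 m, P = 3.349 m (p = P/D = 1.035560); state ← (V=0, rpm=0)
throttle_to(3773): rpm ← 3773
adjust_throttle(+908): rpm ← 3773 +908 = 4681
throttle_to(6222): rpm ← 6222
set_airspeed(79.64): V ← 79.64 m/s
adjust_throttle(+1534): rpm ← 6222 +1534 = 7756
adjust_airspeed(-6.15): V ← 79.64 -6.15 = 73.49 m/s
final state: V = 73.49 m/s, rpm = 7756 → n = rpm/60 = 129.266667 rev/s
J = V / (n·D) = 73.49 / (129.266667 × 3.234) = 0.175793
regime bands: climb J<0.5178 | cruise [0.5178, 1.0356) | windmill J≥1.0356
J = 0.1758 → climb

J = 0.1758, regime = climb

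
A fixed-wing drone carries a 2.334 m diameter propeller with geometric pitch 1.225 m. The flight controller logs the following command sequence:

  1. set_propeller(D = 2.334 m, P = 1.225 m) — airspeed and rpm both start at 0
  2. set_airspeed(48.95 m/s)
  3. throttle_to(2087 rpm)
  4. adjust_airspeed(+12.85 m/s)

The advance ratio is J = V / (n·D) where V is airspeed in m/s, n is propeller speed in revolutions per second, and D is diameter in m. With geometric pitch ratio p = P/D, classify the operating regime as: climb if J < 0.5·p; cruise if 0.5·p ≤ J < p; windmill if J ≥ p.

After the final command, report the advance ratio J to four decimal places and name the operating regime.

set_propeller: D = 2.334 m, P = 1.225 m (p = P/D = 0.524850); state ← (V=0, rpm=0)
set_airspeed(48.95): V ← 48.95 m/s
throttle_to(2087): rpm ← 2087
adjust_airspeed(+12.85): V ← 48.95 +12.85 = 61.8 m/s
final state: V = 61.8 m/s, rpm = 2087 → n = rpm/60 = 34.783333 rev/s
J = V / (n·D) = 61.8 / (34.783333 × 2.334) = 0.761231
regime bands: climb J<0.2624 | cruise [0.2624, 0.5249) | windmill J≥0.5249
J = 0.7612 → windmill

J = 0.7612, regime = windmill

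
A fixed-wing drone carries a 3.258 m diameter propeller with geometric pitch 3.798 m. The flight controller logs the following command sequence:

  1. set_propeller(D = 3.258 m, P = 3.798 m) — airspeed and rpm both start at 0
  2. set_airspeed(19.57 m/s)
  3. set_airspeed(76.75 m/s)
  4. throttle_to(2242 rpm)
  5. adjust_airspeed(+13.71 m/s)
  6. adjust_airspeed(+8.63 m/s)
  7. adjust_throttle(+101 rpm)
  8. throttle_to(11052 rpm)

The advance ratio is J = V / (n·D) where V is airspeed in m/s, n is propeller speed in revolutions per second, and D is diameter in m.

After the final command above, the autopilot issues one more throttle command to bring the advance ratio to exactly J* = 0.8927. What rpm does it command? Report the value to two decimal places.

set_propeller: D = 3.258 m, P = 3.798 m (p = P/D = 1.165746); state ← (V=0, rpm=0)
set_airspeed(19.57): V ← 19.57 m/s
set_airspeed(76.75): V ← 76.75 m/s
throttle_to(2242): rpm ← 2242
adjust_airspeed(+13.71): V ← 76.75 +13.71 = 90.46 m/s
adjust_airspeed(+8.63): V ← 90.46 +8.63 = 99.09 m/s
adjust_throttle(+101): rpm ← 2242 +101 = 2343
throttle_to(11052): rpm ← 11052
final state: V = 99.09 m/s, rpm = 11052 → n = rpm/60 = 184.200000 rev/s
target J* = 0.8927; solve J* = V/(n·D) for n: n = V/(J*·D) = 99.09/(0.8927 × 3.258) = 34.070085 rev/s
rpm = 60·n = 2044.205084

rpm = 2044.21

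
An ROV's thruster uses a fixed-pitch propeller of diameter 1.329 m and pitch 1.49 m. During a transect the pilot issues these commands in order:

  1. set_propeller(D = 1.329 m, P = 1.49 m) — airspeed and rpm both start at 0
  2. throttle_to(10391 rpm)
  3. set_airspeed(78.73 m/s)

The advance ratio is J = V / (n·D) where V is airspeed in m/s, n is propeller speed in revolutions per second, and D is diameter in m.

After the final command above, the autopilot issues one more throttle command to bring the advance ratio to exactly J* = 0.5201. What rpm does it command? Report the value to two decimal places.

set_propeller: D = 1.329 m, P = 1.49 m (p = P/D = 1.121144); state ← (V=0, rpm=0)
throttle_to(10391): rpm ← 10391
set_airspeed(78.73): V ← 78.73 m/s
final state: V = 78.73 m/s, rpm = 10391 → n = rpm/60 = 173.183333 rev/s
target J* = 0.5201; solve J* = V/(n·D) for n: n = V/(J*·D) = 78.73/(0.5201 × 1.329) = 113.901231 rev/s
rpm = 60·n = 6834.073843

rpm = 6834.07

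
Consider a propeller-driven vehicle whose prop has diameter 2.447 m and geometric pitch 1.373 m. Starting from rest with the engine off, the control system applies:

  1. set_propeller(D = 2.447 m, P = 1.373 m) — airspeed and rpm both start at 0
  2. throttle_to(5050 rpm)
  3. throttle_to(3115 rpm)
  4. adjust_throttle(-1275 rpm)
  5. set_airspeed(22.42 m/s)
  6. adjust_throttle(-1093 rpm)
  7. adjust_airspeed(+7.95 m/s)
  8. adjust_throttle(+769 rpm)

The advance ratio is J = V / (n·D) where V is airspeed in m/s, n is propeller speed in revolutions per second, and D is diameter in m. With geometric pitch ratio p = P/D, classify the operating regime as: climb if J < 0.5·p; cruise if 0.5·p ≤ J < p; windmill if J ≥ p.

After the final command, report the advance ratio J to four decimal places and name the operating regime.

J = 0.4912, regime = cruise

set_propeller: D = 2.447 m, P = 1.373 m (p = P/D = 0.561095); state ← (V=0, rpm=0)
throttle_to(5050): rpm ← 5050
throttle_to(3115): rpm ← 3115
adjust_throttle(-1275): rpm ← 3115 -1275 = 1840
set_airspeed(22.42): V ← 22.42 m/s
adjust_throttle(-1093): rpm ← 1840 -1093 = 747
adjust_airspeed(+7.95): V ← 22.42 +7.95 = 30.37 m/s
adjust_throttle(+769): rpm ← 747 +769 = 1516
final state: V = 30.37 m/s, rpm = 1516 → n = rpm/60 = 25.266667 rev/s
J = V / (n·D) = 30.37 / (25.266667 × 2.447) = 0.491205
regime bands: climb J<0.2805 | cruise [0.2805, 0.5611) | windmill J≥0.5611
J = 0.4912 → cruise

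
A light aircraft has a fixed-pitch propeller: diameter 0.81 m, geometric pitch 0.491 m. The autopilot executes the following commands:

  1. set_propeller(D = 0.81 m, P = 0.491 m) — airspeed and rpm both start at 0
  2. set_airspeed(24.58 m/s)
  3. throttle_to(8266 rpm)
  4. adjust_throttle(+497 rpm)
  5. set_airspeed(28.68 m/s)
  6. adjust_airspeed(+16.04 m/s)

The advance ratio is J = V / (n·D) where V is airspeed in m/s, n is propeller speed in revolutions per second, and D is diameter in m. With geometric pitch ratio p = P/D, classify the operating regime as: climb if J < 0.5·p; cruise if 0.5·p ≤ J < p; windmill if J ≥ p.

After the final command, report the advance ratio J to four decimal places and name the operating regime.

set_propeller: D = 0.81 m, P = 0.491 m (p = P/D = 0.606173); state ← (V=0, rpm=0)
set_airspeed(24.58): V ← 24.58 m/s
throttle_to(8266): rpm ← 8266
adjust_throttle(+497): rpm ← 8266 +497 = 8763
set_airspeed(28.68): V ← 28.68 m/s
adjust_airspeed(+16.04): V ← 28.68 +16.04 = 44.72 m/s
final state: V = 44.72 m/s, rpm = 8763 → n = rpm/60 = 146.050000 rev/s
J = V / (n·D) = 44.72 / (146.050000 × 0.81) = 0.378020
regime bands: climb J<0.3031 | cruise [0.3031, 0.6062) | windmill J≥0.6062
J = 0.3780 → cruise

J = 0.3780, regime = cruise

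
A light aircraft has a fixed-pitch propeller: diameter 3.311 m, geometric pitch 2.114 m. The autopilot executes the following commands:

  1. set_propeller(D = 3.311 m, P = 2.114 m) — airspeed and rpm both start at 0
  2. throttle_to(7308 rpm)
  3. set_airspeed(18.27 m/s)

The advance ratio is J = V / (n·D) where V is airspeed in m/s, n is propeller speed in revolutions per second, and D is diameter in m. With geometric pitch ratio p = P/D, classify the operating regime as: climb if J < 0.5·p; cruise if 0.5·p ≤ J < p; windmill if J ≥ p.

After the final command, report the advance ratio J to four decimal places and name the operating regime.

J = 0.0453, regime = climb

set_propeller: D = 3.311 m, P = 2.114 m (p = P/D = 0.638478); state ← (V=0, rpm=0)
throttle_to(7308): rpm ← 7308
set_airspeed(18.27): V ← 18.27 m/s
final state: V = 18.27 m/s, rpm = 7308 → n = rpm/60 = 121.800000 rev/s
J = V / (n·D) = 18.27 / (121.800000 × 3.311) = 0.045304
regime bands: climb J<0.3192 | cruise [0.3192, 0.6385) | windmill J≥0.6385
J = 0.0453 → climb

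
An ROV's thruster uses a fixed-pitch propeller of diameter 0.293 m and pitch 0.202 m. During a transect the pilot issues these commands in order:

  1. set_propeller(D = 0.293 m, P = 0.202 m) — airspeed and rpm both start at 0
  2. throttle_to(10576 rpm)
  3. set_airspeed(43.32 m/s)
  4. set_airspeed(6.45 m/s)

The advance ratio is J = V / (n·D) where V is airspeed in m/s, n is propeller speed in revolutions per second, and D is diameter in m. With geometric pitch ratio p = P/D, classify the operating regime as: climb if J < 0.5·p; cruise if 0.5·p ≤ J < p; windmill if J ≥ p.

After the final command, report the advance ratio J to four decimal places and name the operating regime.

set_propeller: D = 0.293 m, P = 0.202 m (p = P/D = 0.689420); state ← (V=0, rpm=0)
throttle_to(10576): rpm ← 10576
set_airspeed(43.32): V ← 43.32 m/s
set_airspeed(6.45): V ← 6.45 m/s
final state: V = 6.45 m/s, rpm = 10576 → n = rpm/60 = 176.266667 rev/s
J = V / (n·D) = 6.45 / (176.266667 × 0.293) = 0.124888
regime bands: climb J<0.3447 | cruise [0.3447, 0.6894) | windmill J≥0.6894
J = 0.1249 → climb

J = 0.1249, regime = climb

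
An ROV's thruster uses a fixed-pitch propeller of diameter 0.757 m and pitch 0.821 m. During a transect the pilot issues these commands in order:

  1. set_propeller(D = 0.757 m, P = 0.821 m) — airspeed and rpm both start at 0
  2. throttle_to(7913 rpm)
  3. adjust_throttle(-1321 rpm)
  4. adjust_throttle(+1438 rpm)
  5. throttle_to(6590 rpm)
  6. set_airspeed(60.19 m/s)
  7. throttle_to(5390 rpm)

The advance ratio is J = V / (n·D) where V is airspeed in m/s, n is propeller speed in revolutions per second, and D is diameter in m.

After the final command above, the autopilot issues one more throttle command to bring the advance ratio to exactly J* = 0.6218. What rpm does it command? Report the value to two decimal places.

rpm = 7672.36

set_propeller: D = 0.757 m, P = 0.821 m (p = P/D = 1.084544); state ← (V=0, rpm=0)
throttle_to(7913): rpm ← 7913
adjust_throttle(-1321): rpm ← 7913 -1321 = 6592
adjust_throttle(+1438): rpm ← 6592 +1438 = 8030
throttle_to(6590): rpm ← 6590
set_airspeed(60.19): V ← 60.19 m/s
throttle_to(5390): rpm ← 5390
final state: V = 60.19 m/s, rpm = 5390 → n = rpm/60 = 89.833333 rev/s
target J* = 0.6218; solve J* = V/(n·D) for n: n = V/(J*·D) = 60.19/(0.6218 × 0.757) = 127.872674 rev/s
rpm = 60·n = 7672.360425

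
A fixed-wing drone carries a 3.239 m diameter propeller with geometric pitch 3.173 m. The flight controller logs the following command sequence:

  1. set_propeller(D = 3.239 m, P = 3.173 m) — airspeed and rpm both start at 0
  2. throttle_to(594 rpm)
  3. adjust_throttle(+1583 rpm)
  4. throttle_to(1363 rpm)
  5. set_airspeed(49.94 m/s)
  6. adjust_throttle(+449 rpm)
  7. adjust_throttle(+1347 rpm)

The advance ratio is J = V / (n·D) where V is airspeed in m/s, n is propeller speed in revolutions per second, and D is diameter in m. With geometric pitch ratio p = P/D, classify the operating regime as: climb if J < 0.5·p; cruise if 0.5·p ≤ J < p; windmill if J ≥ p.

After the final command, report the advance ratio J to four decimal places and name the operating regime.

J = 0.2928, regime = climb

set_propeller: D = 3.239 m, P = 3.173 m (p = P/D = 0.979623); state ← (V=0, rpm=0)
throttle_to(594): rpm ← 594
adjust_throttle(+1583): rpm ← 594 +1583 = 2177
throttle_to(1363): rpm ← 1363
set_airspeed(49.94): V ← 49.94 m/s
adjust_throttle(+449): rpm ← 1363 +449 = 1812
adjust_throttle(+1347): rpm ← 1812 +1347 = 3159
final state: V = 49.94 m/s, rpm = 3159 → n = rpm/60 = 52.650000 rev/s
J = V / (n·D) = 49.94 / (52.650000 × 3.239) = 0.292846
regime bands: climb J<0.4898 | cruise [0.4898, 0.9796) | windmill J≥0.9796
J = 0.2928 → climb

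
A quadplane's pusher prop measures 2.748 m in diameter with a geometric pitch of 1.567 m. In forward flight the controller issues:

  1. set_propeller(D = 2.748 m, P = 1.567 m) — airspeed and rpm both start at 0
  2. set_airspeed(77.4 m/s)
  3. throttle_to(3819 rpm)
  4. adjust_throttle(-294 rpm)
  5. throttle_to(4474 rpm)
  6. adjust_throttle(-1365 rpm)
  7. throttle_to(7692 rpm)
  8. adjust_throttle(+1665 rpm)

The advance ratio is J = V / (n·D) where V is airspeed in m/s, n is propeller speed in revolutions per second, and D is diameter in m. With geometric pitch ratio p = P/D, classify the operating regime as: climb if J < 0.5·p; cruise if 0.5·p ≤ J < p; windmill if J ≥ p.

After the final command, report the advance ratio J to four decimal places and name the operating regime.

J = 0.1806, regime = climb

set_propeller: D = 2.748 m, P = 1.567 m (p = P/D = 0.570233); state ← (V=0, rpm=0)
set_airspeed(77.4): V ← 77.4 m/s
throttle_to(3819): rpm ← 3819
adjust_throttle(-294): rpm ← 3819 -294 = 3525
throttle_to(4474): rpm ← 4474
adjust_throttle(-1365): rpm ← 4474 -1365 = 3109
throttle_to(7692): rpm ← 7692
adjust_throttle(+1665): rpm ← 7692 +1665 = 9357
final state: V = 77.4 m/s, rpm = 9357 → n = rpm/60 = 155.950000 rev/s
J = V / (n·D) = 77.4 / (155.950000 × 2.748) = 0.180609
regime bands: climb J<0.2851 | cruise [0.2851, 0.5702) | windmill J≥0.5702
J = 0.1806 → climb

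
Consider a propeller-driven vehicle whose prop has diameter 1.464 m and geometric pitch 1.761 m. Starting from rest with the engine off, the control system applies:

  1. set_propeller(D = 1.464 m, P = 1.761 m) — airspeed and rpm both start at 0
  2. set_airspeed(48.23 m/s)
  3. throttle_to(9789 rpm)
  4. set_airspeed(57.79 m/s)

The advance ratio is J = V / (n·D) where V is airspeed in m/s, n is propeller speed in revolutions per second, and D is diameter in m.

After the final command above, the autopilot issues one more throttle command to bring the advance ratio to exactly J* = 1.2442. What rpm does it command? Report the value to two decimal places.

rpm = 1903.59

set_propeller: D = 1.464 m, P = 1.761 m (p = P/D = 1.202869); state ← (V=0, rpm=0)
set_airspeed(48.23): V ← 48.23 m/s
throttle_to(9789): rpm ← 9789
set_airspeed(57.79): V ← 57.79 m/s
final state: V = 57.79 m/s, rpm = 9789 → n = rpm/60 = 163.150000 rev/s
target J* = 1.2442; solve J* = V/(n·D) for n: n = V/(J*·D) = 57.79/(1.2442 × 1.464) = 31.726446 rev/s
rpm = 60·n = 1903.586741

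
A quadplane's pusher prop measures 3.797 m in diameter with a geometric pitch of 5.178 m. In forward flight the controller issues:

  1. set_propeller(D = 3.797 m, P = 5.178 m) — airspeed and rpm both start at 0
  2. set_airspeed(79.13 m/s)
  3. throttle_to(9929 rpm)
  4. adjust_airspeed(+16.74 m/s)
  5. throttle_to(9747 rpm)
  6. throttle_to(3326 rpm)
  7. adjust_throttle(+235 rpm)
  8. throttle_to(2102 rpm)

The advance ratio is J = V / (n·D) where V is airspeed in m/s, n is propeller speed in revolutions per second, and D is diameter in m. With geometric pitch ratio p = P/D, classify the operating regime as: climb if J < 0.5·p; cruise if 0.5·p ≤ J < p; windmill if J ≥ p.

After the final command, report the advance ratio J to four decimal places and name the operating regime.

J = 0.7207, regime = cruise

set_propeller: D = 3.797 m, P = 5.178 m (p = P/D = 1.363708); state ← (V=0, rpm=0)
set_airspeed(79.13): V ← 79.13 m/s
throttle_to(9929): rpm ← 9929
adjust_airspeed(+16.74): V ← 79.13 +16.74 = 95.87 m/s
throttle_to(9747): rpm ← 9747
throttle_to(3326): rpm ← 3326
adjust_throttle(+235): rpm ← 3326 +235 = 3561
throttle_to(2102): rpm ← 2102
final state: V = 95.87 m/s, rpm = 2102 → n = rpm/60 = 35.033333 rev/s
J = V / (n·D) = 95.87 / (35.033333 × 3.797) = 0.720710
regime bands: climb J<0.6819 | cruise [0.6819, 1.3637) | windmill J≥1.3637
J = 0.7207 → cruise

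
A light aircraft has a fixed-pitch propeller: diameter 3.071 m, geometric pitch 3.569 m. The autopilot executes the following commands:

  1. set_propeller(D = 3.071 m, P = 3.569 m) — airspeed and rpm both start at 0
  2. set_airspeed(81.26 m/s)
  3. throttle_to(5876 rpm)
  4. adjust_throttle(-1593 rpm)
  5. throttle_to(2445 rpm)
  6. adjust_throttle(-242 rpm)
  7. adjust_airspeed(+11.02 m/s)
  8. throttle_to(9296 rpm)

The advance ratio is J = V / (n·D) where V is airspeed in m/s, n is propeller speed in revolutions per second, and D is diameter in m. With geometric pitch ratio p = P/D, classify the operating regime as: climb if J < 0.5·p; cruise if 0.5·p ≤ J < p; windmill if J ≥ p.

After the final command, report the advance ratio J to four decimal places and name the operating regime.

set_propeller: D = 3.071 m, P = 3.569 m (p = P/D = 1.162162); state ← (V=0, rpm=0)
set_airspeed(81.26): V ← 81.26 m/s
throttle_to(5876): rpm ← 5876
adjust_throttle(-1593): rpm ← 5876 -1593 = 4283
throttle_to(2445): rpm ← 2445
adjust_throttle(-242): rpm ← 2445 -242 = 2203
adjust_airspeed(+11.02): V ← 81.26 +11.02 = 92.28 m/s
throttle_to(9296): rpm ← 9296
final state: V = 92.28 m/s, rpm = 9296 → n = rpm/60 = 154.933333 rev/s
J = V / (n·D) = 92.28 / (154.933333 × 3.071) = 0.193947
regime bands: climb J<0.5811 | cruise [0.5811, 1.1622) | windmill J≥1.1622
J = 0.1939 → climb

J = 0.1939, regime = climb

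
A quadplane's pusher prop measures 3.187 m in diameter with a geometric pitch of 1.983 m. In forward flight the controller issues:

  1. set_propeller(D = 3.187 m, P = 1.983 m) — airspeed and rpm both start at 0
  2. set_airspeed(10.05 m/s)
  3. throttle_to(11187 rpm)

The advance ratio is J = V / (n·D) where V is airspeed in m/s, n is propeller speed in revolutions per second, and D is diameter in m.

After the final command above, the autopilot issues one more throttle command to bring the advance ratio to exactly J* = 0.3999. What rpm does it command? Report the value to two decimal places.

rpm = 473.13

set_propeller: D = 3.187 m, P = 1.983 m (p = P/D = 0.622215); state ← (V=0, rpm=0)
set_airspeed(10.05): V ← 10.05 m/s
throttle_to(11187): rpm ← 11187
final state: V = 10.05 m/s, rpm = 11187 → n = rpm/60 = 186.450000 rev/s
target J* = 0.3999; solve J* = V/(n·D) for n: n = V/(J*·D) = 10.05/(0.3999 × 3.187) = 7.885561 rev/s
rpm = 60·n = 473.133658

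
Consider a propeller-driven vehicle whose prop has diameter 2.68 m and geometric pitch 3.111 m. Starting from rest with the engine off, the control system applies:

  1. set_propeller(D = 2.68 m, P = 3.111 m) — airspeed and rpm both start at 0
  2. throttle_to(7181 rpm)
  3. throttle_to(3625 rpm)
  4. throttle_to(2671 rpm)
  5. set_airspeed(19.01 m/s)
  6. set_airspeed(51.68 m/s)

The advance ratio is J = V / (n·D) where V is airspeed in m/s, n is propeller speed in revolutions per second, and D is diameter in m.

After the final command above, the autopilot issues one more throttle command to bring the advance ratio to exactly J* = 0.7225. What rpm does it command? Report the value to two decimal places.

rpm = 1601.40

set_propeller: D = 2.68 m, P = 3.111 m (p = P/D = 1.160821); state ← (V=0, rpm=0)
throttle_to(7181): rpm ← 7181
throttle_to(3625): rpm ← 3625
throttle_to(2671): rpm ← 2671
set_airspeed(19.01): V ← 19.01 m/s
set_airspeed(51.68): V ← 51.68 m/s
final state: V = 51.68 m/s, rpm = 2671 → n = rpm/60 = 44.516667 rev/s
target J* = 0.7225; solve J* = V/(n·D) for n: n = V/(J*·D) = 51.68/(0.7225 × 2.68) = 26.690079 rev/s
rpm = 60·n = 1601.404741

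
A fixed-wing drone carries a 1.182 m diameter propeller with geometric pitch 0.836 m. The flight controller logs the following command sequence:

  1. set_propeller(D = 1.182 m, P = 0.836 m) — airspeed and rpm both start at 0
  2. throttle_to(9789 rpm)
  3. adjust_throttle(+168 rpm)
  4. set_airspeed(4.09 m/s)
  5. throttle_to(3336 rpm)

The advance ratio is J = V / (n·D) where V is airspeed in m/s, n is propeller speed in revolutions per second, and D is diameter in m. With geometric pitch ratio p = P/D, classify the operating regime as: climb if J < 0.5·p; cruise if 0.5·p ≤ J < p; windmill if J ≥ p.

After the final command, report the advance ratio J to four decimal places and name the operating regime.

J = 0.0622, regime = climb

set_propeller: D = 1.182 m, P = 0.836 m (p = P/D = 0.707276); state ← (V=0, rpm=0)
throttle_to(9789): rpm ← 9789
adjust_throttle(+168): rpm ← 9789 +168 = 9957
set_airspeed(4.09): V ← 4.09 m/s
throttle_to(3336): rpm ← 3336
final state: V = 4.09 m/s, rpm = 3336 → n = rpm/60 = 55.600000 rev/s
J = V / (n·D) = 4.09 / (55.600000 × 1.182) = 0.062234
regime bands: climb J<0.3536 | cruise [0.3536, 0.7073) | windmill J≥0.7073
J = 0.0622 → climb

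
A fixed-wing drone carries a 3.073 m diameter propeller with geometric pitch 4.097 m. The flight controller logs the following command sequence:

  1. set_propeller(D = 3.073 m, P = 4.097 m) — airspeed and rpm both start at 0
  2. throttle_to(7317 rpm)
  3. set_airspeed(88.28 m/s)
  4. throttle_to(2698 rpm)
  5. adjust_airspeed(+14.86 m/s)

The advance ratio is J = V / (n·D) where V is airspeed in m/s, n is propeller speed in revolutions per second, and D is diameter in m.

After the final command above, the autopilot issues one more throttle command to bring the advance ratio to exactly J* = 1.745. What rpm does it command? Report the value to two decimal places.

set_propeller: D = 3.073 m, P = 4.097 m (p = P/D = 1.333225); state ← (V=0, rpm=0)
throttle_to(7317): rpm ← 7317
set_airspeed(88.28): V ← 88.28 m/s
throttle_to(2698): rpm ← 2698
adjust_airspeed(+14.86): V ← 88.28 +14.86 = 103.14 m/s
final state: V = 103.14 m/s, rpm = 2698 → n = rpm/60 = 44.966667 rev/s
target J* = 1.745; solve J* = V/(n·D) for n: n = V/(J*·D) = 103.14/(1.745 × 3.073) = 19.233979 rev/s
rpm = 60·n = 1154.038735

rpm = 1154.04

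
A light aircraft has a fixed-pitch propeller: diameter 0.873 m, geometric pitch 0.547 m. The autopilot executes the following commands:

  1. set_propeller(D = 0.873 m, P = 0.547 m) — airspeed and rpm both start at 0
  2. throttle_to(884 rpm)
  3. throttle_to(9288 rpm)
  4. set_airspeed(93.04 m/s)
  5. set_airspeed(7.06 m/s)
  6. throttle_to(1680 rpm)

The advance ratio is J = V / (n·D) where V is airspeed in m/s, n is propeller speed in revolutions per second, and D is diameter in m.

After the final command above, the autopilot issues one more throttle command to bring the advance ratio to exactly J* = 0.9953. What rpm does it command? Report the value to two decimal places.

rpm = 487.51

set_propeller: D = 0.873 m, P = 0.547 m (p = P/D = 0.626575); state ← (V=0, rpm=0)
throttle_to(884): rpm ← 884
throttle_to(9288): rpm ← 9288
set_airspeed(93.04): V ← 93.04 m/s
set_airspeed(7.06): V ← 7.06 m/s
throttle_to(1680): rpm ← 1680
final state: V = 7.06 m/s, rpm = 1680 → n = rpm/60 = 28.000000 rev/s
target J* = 0.9953; solve J* = V/(n·D) for n: n = V/(J*·D) = 7.06/(0.9953 × 0.873) = 8.125245 rev/s
rpm = 60·n = 487.514687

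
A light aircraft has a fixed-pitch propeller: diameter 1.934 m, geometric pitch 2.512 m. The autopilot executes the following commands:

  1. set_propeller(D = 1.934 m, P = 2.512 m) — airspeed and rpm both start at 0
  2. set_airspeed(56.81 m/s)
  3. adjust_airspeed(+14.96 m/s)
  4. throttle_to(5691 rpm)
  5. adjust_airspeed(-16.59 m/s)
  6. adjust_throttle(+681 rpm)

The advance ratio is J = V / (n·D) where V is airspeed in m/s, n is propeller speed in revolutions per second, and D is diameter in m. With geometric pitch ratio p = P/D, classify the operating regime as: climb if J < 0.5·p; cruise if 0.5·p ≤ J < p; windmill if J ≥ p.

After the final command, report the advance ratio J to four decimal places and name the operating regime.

set_propeller: D = 1.934 m, P = 2.512 m (p = P/D = 1.298862); state ← (V=0, rpm=0)
set_airspeed(56.81): V ← 56.81 m/s
adjust_airspeed(+14.96): V ← 56.81 +14.96 = 71.77 m/s
throttle_to(5691): rpm ← 5691
adjust_airspeed(-16.59): V ← 71.77 -16.59 = 55.18 m/s
adjust_throttle(+681): rpm ← 5691 +681 = 6372
final state: V = 55.18 m/s, rpm = 6372 → n = rpm/60 = 106.200000 rev/s
J = V / (n·D) = 55.18 / (106.200000 × 1.934) = 0.268659
regime bands: climb J<0.6494 | cruise [0.6494, 1.2989) | windmill J≥1.2989
J = 0.2687 → climb

J = 0.2687, regime = climb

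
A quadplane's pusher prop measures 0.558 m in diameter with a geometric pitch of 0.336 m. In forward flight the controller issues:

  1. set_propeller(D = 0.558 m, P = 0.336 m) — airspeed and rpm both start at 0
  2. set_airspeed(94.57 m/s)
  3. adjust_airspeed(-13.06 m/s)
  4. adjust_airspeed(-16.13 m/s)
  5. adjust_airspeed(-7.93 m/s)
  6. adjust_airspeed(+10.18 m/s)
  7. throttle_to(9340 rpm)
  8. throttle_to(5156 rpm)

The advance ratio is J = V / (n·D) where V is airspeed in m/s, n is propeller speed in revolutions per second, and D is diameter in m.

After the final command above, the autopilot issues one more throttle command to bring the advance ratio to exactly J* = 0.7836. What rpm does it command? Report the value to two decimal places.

rpm = 9280.30

set_propeller: D = 0.558 m, P = 0.336 m (p = P/D = 0.602151); state ← (V=0, rpm=0)
set_airspeed(94.57): V ← 94.57 m/s
adjust_airspeed(-13.06): V ← 94.57 -13.06 = 81.51 m/s
adjust_airspeed(-16.13): V ← 81.51 -16.13 = 65.38 m/s
adjust_airspeed(-7.93): V ← 65.38 -7.93 = 57.45 m/s
adjust_airspeed(+10.18): V ← 57.45 +10.18 = 67.63 m/s
throttle_to(9340): rpm ← 9340
throttle_to(5156): rpm ← 5156
final state: V = 67.63 m/s, rpm = 5156 → n = rpm/60 = 85.933333 rev/s
target J* = 0.7836; solve J* = V/(n·D) for n: n = V/(J*·D) = 67.63/(0.7836 × 0.558) = 154.671665 rev/s
rpm = 60·n = 9280.299912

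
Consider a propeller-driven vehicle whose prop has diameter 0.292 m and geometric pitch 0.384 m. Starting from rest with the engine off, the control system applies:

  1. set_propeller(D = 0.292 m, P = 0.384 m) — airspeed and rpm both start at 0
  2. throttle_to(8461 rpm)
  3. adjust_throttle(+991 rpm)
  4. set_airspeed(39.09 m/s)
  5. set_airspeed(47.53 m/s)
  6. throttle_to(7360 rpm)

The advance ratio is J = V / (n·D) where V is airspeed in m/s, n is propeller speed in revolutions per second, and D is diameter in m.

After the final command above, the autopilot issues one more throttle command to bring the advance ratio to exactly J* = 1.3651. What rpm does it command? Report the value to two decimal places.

rpm = 7154.38

set_propeller: D = 0.292 m, P = 0.384 m (p = P/D = 1.315068); state ← (V=0, rpm=0)
throttle_to(8461): rpm ← 8461
adjust_throttle(+991): rpm ← 8461 +991 = 9452
set_airspeed(39.09): V ← 39.09 m/s
set_airspeed(47.53): V ← 47.53 m/s
throttle_to(7360): rpm ← 7360
final state: V = 47.53 m/s, rpm = 7360 → n = rpm/60 = 122.666667 rev/s
target J* = 1.3651; solve J* = V/(n·D) for n: n = V/(J*·D) = 47.53/(1.3651 × 0.292) = 119.239596 rev/s
rpm = 60·n = 7154.375765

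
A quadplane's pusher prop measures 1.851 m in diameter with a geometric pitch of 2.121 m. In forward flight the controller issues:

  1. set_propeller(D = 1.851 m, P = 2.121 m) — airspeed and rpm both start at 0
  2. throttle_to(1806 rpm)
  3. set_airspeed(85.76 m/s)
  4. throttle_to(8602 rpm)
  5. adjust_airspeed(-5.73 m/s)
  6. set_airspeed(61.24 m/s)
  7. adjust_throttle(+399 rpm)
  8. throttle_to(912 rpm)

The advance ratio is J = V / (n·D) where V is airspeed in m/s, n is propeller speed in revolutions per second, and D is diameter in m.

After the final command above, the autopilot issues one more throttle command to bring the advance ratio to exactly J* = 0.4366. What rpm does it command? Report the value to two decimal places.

set_propeller: D = 1.851 m, P = 2.121 m (p = P/D = 1.145867); state ← (V=0, rpm=0)
throttle_to(1806): rpm ← 1806
set_airspeed(85.76): V ← 85.76 m/s
throttle_to(8602): rpm ← 8602
adjust_airspeed(-5.73): V ← 85.76 -5.73 = 80.03 m/s
set_airspeed(61.24): V ← 61.24 m/s
adjust_throttle(+399): rpm ← 8602 +399 = 9001
throttle_to(912): rpm ← 912
final state: V = 61.24 m/s, rpm = 912 → n = rpm/60 = 15.200000 rev/s
target J* = 0.4366; solve J* = V/(n·D) for n: n = V/(J*·D) = 61.24/(0.4366 × 1.851) = 75.778330 rev/s
rpm = 60·n = 4546.699819

rpm = 4546.70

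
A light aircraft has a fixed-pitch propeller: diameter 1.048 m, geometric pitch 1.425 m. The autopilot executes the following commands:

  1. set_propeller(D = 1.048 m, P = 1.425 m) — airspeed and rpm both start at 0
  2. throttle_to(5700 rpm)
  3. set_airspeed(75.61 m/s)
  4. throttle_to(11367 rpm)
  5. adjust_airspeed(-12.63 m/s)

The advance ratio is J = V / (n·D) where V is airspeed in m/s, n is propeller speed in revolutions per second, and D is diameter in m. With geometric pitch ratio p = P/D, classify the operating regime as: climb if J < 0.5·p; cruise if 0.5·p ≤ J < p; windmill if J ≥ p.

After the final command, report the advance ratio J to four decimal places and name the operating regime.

J = 0.3172, regime = climb

set_propeller: D = 1.048 m, P = 1.425 m (p = P/D = 1.359733); state ← (V=0, rpm=0)
throttle_to(5700): rpm ← 5700
set_airspeed(75.61): V ← 75.61 m/s
throttle_to(11367): rpm ← 11367
adjust_airspeed(-12.63): V ← 75.61 -12.63 = 62.98 m/s
final state: V = 62.98 m/s, rpm = 11367 → n = rpm/60 = 189.450000 rev/s
J = V / (n·D) = 62.98 / (189.450000 × 1.048) = 0.317210
regime bands: climb J<0.6799 | cruise [0.6799, 1.3597) | windmill J≥1.3597
J = 0.3172 → climb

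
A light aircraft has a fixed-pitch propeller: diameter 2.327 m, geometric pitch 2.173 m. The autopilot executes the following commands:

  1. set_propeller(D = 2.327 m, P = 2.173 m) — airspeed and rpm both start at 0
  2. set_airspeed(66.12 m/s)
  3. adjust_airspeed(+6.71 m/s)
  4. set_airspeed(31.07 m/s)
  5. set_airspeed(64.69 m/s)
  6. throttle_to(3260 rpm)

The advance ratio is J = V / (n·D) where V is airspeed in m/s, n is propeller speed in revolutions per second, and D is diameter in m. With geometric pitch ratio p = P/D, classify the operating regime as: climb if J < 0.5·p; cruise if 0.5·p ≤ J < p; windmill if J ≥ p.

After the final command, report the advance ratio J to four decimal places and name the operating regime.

set_propeller: D = 2.327 m, P = 2.173 m (p = P/D = 0.933820); state ← (V=0, rpm=0)
set_airspeed(66.12): V ← 66.12 m/s
adjust_airspeed(+6.71): V ← 66.12 +6.71 = 72.83 m/s
set_airspeed(31.07): V ← 31.07 m/s
set_airspeed(64.69): V ← 64.69 m/s
throttle_to(3260): rpm ← 3260
final state: V = 64.69 m/s, rpm = 3260 → n = rpm/60 = 54.333333 rev/s
J = V / (n·D) = 64.69 / (54.333333 × 2.327) = 0.511652
regime bands: climb J<0.4669 | cruise [0.4669, 0.9338) | windmill J≥0.9338
J = 0.5117 → cruise

J = 0.5117, regime = cruise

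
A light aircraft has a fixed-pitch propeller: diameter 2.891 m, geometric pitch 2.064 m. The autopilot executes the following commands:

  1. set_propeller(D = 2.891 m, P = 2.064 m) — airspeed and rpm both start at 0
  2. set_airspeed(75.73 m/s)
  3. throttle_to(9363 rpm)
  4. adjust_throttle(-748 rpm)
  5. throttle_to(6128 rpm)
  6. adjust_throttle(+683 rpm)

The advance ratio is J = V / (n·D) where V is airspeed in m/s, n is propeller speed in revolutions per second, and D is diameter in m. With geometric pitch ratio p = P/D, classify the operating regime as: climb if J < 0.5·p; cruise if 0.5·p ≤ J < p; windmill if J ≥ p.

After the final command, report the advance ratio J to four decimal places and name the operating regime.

J = 0.2308, regime = climb

set_propeller: D = 2.891 m, P = 2.064 m (p = P/D = 0.713940); state ← (V=0, rpm=0)
set_airspeed(75.73): V ← 75.73 m/s
throttle_to(9363): rpm ← 9363
adjust_throttle(-748): rpm ← 9363 -748 = 8615
throttle_to(6128): rpm ← 6128
adjust_throttle(+683): rpm ← 6128 +683 = 6811
final state: V = 75.73 m/s, rpm = 6811 → n = rpm/60 = 113.516667 rev/s
J = V / (n·D) = 75.73 / (113.516667 × 2.891) = 0.230760
regime bands: climb J<0.3570 | cruise [0.3570, 0.7139) | windmill J≥0.7139
J = 0.2308 → climb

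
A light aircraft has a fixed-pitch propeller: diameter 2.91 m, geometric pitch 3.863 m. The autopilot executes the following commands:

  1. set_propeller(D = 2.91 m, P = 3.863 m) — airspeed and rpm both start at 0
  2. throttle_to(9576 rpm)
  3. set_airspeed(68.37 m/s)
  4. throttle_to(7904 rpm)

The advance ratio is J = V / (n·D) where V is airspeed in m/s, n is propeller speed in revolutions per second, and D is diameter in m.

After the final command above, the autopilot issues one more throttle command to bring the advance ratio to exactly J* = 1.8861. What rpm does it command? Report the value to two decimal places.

set_propeller: D = 2.91 m, P = 3.863 m (p = P/D = 1.327491); state ← (V=0, rpm=0)
throttle_to(9576): rpm ← 9576
set_airspeed(68.37): V ← 68.37 m/s
throttle_to(7904): rpm ← 7904
final state: V = 68.37 m/s, rpm = 7904 → n = rpm/60 = 131.733333 rev/s
target J* = 1.8861; solve J* = V/(n·D) for n: n = V/(J*·D) = 68.37/(1.8861 × 2.91) = 12.456840 rev/s
rpm = 60·n = 747.410382

rpm = 747.41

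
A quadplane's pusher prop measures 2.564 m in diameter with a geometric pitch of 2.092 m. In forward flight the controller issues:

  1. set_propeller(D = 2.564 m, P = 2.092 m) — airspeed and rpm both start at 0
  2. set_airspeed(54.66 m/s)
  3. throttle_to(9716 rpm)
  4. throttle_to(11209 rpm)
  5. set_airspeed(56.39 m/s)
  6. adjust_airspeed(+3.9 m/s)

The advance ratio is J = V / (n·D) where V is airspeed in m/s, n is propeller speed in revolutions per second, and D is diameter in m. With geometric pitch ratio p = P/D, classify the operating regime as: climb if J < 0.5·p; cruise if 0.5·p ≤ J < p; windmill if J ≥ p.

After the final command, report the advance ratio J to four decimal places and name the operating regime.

set_propeller: D = 2.564 m, P = 2.092 m (p = P/D = 0.815913); state ← (V=0, rpm=0)
set_airspeed(54.66): V ← 54.66 m/s
throttle_to(9716): rpm ← 9716
throttle_to(11209): rpm ← 11209
set_airspeed(56.39): V ← 56.39 m/s
adjust_airspeed(+3.9): V ← 56.39 +3.9 = 60.29 m/s
final state: V = 60.29 m/s, rpm = 11209 → n = rpm/60 = 186.816667 rev/s
J = V / (n·D) = 60.29 / (186.816667 × 2.564) = 0.125867
regime bands: climb J<0.4080 | cruise [0.4080, 0.8159) | windmill J≥0.8159
J = 0.1259 → climb

J = 0.1259, regime = climb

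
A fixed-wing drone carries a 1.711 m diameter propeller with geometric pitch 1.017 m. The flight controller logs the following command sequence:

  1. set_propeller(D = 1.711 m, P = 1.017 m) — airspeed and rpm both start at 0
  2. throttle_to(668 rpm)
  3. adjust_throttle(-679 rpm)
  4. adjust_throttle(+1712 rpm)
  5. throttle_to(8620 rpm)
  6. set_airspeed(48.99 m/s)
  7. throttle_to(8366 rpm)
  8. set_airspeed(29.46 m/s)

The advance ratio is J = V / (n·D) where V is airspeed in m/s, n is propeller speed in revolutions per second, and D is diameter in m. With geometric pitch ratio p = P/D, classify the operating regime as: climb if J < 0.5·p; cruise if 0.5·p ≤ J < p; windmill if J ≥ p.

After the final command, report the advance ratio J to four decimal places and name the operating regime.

J = 0.1235, regime = climb

set_propeller: D = 1.711 m, P = 1.017 m (p = P/D = 0.594389); state ← (V=0, rpm=0)
throttle_to(668): rpm ← 668
adjust_throttle(-679): rpm ← 668 -679 = -11
adjust_throttle(+1712): rpm ← -11 +1712 = 1701
throttle_to(8620): rpm ← 8620
set_airspeed(48.99): V ← 48.99 m/s
throttle_to(8366): rpm ← 8366
set_airspeed(29.46): V ← 29.46 m/s
final state: V = 29.46 m/s, rpm = 8366 → n = rpm/60 = 139.433333 rev/s
J = V / (n·D) = 29.46 / (139.433333 × 1.711) = 0.123486
regime bands: climb J<0.2972 | cruise [0.2972, 0.5944) | windmill J≥0.5944
J = 0.1235 → climb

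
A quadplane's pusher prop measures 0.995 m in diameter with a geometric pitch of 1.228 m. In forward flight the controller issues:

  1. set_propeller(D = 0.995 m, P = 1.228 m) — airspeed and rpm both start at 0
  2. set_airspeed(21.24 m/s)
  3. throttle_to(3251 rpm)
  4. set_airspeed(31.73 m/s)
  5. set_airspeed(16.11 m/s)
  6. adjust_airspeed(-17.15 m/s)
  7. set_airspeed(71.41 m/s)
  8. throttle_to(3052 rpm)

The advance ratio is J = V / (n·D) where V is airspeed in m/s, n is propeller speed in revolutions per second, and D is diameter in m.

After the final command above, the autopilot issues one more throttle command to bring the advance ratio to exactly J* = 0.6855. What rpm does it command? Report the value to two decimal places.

rpm = 6281.74

set_propeller: D = 0.995 m, P = 1.228 m (p = P/D = 1.234171); state ← (V=0, rpm=0)
set_airspeed(21.24): V ← 21.24 m/s
throttle_to(3251): rpm ← 3251
set_airspeed(31.73): V ← 31.73 m/s
set_airspeed(16.11): V ← 16.11 m/s
adjust_airspeed(-17.15): V ← 16.11 -17.15 = -1.04 m/s
set_airspeed(71.41): V ← 71.41 m/s
throttle_to(3052): rpm ← 3052
final state: V = 71.41 m/s, rpm = 3052 → n = rpm/60 = 50.866667 rev/s
target J* = 0.6855; solve J* = V/(n·D) for n: n = V/(J*·D) = 71.41/(0.6855 × 0.995) = 104.695615 rev/s
rpm = 60·n = 6281.736912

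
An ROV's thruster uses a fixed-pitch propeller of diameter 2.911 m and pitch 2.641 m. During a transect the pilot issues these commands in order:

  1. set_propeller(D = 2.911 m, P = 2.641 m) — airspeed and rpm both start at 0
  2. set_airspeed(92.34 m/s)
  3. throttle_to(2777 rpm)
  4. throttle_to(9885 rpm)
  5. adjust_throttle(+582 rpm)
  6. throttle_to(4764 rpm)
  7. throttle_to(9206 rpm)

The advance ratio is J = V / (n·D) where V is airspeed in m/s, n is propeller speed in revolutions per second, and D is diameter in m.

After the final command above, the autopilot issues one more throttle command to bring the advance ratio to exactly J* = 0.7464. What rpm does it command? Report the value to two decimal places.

rpm = 2549.92

set_propeller: D = 2.911 m, P = 2.641 m (p = P/D = 0.907248); state ← (V=0, rpm=0)
set_airspeed(92.34): V ← 92.34 m/s
throttle_to(2777): rpm ← 2777
throttle_to(9885): rpm ← 9885
adjust_throttle(+582): rpm ← 9885 +582 = 10467
throttle_to(4764): rpm ← 4764
throttle_to(9206): rpm ← 9206
final state: V = 92.34 m/s, rpm = 9206 → n = rpm/60 = 153.433333 rev/s
target J* = 0.7464; solve J* = V/(n·D) for n: n = V/(J*·D) = 92.34/(0.7464 × 2.911) = 42.498738 rev/s
rpm = 60·n = 2549.924281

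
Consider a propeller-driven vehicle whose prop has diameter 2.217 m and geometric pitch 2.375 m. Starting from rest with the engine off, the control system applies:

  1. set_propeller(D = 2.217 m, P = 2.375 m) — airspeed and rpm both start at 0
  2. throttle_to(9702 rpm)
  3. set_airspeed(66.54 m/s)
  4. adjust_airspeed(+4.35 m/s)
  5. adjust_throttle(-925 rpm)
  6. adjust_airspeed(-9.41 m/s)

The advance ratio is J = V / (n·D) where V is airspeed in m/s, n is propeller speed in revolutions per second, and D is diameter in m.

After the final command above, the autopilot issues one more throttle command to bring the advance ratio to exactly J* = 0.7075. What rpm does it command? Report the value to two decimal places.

set_propeller: D = 2.217 m, P = 2.375 m (p = P/D = 1.071267); state ← (V=0, rpm=0)
throttle_to(9702): rpm ← 9702
set_airspeed(66.54): V ← 66.54 m/s
adjust_airspeed(+4.35): V ← 66.54 +4.35 = 70.89 m/s
adjust_throttle(-925): rpm ← 9702 -925 = 8777
adjust_airspeed(-9.41): V ← 70.89 -9.41 = 61.48 m/s
final state: V = 61.48 m/s, rpm = 8777 → n = rpm/60 = 146.283333 rev/s
target J* = 0.7075; solve J* = V/(n·D) for n: n = V/(J*·D) = 61.48/(0.7075 × 2.217) = 39.195998 rev/s
rpm = 60·n = 2351.759851

rpm = 2351.76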